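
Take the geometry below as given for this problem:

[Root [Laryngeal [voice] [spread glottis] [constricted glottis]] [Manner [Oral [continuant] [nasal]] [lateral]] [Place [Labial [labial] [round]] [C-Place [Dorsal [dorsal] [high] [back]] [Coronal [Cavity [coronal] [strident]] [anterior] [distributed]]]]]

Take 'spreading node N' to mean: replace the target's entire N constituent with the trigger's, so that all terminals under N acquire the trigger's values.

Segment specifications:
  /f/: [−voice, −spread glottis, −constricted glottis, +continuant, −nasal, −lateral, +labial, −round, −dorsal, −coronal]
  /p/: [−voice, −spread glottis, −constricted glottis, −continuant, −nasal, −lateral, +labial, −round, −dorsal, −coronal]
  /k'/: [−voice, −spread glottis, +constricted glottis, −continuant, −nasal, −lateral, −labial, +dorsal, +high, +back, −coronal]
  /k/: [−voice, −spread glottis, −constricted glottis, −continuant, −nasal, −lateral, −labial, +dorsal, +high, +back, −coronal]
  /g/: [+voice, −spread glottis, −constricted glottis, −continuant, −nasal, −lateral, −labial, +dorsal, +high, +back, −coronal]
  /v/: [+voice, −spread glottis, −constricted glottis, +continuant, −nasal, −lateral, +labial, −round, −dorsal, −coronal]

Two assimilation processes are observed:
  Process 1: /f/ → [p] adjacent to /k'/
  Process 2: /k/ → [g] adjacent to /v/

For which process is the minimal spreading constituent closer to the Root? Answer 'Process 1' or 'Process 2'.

Process 2

In Process 1, [continuant] changes, so the minimal spreading node is [continuant] at depth 3.
In Process 2, [voice] changes, so the minimal spreading node is [voice] at depth 2.
[voice] (depth 2) sits above [continuant] (depth 3), making Process 2 the one with the higher spreading node.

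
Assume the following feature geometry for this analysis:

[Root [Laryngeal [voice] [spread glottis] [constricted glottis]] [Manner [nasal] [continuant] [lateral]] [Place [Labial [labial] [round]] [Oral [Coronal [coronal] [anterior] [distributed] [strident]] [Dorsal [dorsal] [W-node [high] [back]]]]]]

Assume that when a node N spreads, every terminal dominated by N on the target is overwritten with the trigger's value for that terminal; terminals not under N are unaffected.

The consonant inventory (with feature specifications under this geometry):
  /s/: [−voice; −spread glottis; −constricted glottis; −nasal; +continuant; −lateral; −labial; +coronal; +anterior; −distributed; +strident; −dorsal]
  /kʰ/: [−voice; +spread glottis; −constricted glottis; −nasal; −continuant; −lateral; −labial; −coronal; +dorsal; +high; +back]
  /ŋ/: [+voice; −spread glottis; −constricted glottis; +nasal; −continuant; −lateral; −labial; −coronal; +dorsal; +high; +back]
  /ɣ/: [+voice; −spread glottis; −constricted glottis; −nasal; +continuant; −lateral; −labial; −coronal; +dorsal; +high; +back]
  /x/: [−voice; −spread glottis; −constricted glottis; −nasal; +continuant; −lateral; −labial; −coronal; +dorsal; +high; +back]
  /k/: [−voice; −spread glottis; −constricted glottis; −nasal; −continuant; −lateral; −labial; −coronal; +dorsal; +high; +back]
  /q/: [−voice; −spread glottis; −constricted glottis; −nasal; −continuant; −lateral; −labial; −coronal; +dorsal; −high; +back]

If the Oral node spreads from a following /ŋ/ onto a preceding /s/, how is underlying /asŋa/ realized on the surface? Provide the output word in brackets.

Oral immediately or transitively dominates [coronal], [anterior], [distributed], [strident], [dorsal], [high], [back].
After delinking /s/'s Oral and linking /ŋ/'s, the affected terminals become [−coronal], [+dorsal], [+high], [+back]; [voice], [spread glottis], [constricted glottis], … (outside Oral) are retained from /s/.
Among the inventory, only /x/ has exactly this specification, giving the surface form [axŋa].

[axŋa]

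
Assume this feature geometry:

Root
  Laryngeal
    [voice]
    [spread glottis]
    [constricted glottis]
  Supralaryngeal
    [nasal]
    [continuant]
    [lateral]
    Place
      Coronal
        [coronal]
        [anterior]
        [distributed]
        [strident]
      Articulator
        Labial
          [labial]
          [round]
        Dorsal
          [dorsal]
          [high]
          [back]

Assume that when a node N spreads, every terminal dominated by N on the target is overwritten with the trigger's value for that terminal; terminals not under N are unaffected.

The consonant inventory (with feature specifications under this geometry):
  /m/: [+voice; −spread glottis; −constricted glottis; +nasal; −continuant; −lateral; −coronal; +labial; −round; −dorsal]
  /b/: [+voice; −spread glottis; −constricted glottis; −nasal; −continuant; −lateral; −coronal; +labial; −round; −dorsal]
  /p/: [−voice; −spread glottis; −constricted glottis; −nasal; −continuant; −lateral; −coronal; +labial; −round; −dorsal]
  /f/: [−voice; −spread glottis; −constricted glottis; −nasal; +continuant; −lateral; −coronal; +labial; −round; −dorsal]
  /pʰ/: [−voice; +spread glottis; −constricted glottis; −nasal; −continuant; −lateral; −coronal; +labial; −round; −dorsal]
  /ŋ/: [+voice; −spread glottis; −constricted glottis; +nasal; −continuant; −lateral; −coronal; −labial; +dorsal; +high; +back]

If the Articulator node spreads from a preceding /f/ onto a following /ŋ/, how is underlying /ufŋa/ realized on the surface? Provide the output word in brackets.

[ufma]

Articulator immediately or transitively dominates [labial], [round], [dorsal], [high], [back].
The target acquires /f/'s values for everything under Articulator — [+labial], [−round], [−dorsal] — while keeping its own [voice], [spread glottis], [constricted glottis], ….
Among the inventory, only /m/ has exactly this specification, giving the surface form [ufma].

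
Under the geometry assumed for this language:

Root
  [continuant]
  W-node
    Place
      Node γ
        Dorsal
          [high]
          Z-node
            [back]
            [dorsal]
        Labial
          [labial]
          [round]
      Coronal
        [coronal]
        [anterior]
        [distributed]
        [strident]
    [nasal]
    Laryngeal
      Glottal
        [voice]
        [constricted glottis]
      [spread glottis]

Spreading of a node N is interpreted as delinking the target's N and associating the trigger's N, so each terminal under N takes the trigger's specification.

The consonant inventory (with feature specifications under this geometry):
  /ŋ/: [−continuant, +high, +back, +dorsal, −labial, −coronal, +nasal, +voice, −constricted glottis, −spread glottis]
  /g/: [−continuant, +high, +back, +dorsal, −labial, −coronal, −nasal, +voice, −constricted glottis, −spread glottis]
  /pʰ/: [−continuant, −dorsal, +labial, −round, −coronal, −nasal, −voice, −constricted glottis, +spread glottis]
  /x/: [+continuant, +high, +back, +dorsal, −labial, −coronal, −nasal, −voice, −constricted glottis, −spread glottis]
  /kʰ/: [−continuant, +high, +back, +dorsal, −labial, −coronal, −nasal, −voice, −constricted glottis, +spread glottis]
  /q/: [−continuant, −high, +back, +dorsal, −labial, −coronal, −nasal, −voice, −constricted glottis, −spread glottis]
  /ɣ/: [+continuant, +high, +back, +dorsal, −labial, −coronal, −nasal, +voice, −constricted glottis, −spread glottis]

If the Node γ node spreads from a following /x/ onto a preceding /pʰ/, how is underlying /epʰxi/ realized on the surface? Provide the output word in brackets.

Terminals under Node γ in this geometry: [high], [back], [dorsal], [labial], [round].
Spreading Node γ from /x/ onto /pʰ/ replaces those values with /x/'s: [+high], [+back], [+dorsal], [−labial]. Features outside Node γ ([continuant], [coronal], [nasal], …) stay as in /pʰ/.
Among the inventory, only /kʰ/ has exactly this specification, giving the surface form [ekʰxi].

[ekʰxi]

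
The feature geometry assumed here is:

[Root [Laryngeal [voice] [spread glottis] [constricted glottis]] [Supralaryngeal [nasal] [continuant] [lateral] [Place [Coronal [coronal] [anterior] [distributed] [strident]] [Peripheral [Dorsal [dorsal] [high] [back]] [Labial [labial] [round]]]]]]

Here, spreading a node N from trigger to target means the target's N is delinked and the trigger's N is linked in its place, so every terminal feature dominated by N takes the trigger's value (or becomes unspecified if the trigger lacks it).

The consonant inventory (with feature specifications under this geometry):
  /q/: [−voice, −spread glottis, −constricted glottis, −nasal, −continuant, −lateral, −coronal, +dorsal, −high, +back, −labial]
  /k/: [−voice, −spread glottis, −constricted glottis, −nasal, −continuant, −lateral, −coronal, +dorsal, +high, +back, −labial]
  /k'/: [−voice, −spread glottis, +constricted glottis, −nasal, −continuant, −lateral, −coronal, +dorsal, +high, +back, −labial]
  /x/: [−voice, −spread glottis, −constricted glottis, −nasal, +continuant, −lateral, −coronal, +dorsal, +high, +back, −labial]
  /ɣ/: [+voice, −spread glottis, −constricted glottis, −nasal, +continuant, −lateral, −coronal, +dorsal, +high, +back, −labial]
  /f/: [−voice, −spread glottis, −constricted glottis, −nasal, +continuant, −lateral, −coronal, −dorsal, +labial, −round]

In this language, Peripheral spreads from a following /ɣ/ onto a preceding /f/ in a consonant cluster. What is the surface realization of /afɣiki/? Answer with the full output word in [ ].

Peripheral immediately or transitively dominates [dorsal], [high], [back], [labial], [round].
After delinking /f/'s Peripheral and linking /ɣ/'s, the affected terminals become [+dorsal], [+high], [+back], [−labial]; [voice], [spread glottis], [constricted glottis], … (outside Peripheral) are retained from /f/.
The resulting bundle matches /x/ in the inventory; substituting it for /f/ gives [axɣiki].

[axɣiki]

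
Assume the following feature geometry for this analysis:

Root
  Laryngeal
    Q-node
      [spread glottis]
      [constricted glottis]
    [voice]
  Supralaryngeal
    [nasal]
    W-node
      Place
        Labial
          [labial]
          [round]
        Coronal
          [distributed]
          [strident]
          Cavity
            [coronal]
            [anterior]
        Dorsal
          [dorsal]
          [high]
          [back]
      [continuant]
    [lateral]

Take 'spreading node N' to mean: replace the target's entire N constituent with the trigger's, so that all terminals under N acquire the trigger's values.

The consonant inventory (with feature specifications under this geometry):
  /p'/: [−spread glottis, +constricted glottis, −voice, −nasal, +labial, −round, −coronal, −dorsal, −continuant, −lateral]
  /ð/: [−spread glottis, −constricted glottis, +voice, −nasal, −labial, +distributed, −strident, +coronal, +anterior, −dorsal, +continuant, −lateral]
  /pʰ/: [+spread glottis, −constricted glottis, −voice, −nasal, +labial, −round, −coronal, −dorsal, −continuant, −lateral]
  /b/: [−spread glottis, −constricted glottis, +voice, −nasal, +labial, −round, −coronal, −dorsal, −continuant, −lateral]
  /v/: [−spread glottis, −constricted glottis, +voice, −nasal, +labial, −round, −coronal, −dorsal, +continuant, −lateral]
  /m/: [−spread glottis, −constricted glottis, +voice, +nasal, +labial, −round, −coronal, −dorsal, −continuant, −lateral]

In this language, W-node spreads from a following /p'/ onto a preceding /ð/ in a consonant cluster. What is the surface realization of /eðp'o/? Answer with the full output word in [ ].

The W-node node dominates the terminals [labial], [round], [distributed], [strident], [coronal], [anterior], [dorsal], [high], [back], [continuant].
Spreading W-node from /p'/ onto /ð/ replaces those values with /p'/'s: [+labial], [−round], [−coronal], [−dorsal], [−continuant]. Features outside W-node ([spread glottis], [constricted glottis], [voice], …) stay as in /ð/.
The resulting bundle matches /b/ in the inventory; substituting it for /ð/ gives [ebp'o].

[ebp'o]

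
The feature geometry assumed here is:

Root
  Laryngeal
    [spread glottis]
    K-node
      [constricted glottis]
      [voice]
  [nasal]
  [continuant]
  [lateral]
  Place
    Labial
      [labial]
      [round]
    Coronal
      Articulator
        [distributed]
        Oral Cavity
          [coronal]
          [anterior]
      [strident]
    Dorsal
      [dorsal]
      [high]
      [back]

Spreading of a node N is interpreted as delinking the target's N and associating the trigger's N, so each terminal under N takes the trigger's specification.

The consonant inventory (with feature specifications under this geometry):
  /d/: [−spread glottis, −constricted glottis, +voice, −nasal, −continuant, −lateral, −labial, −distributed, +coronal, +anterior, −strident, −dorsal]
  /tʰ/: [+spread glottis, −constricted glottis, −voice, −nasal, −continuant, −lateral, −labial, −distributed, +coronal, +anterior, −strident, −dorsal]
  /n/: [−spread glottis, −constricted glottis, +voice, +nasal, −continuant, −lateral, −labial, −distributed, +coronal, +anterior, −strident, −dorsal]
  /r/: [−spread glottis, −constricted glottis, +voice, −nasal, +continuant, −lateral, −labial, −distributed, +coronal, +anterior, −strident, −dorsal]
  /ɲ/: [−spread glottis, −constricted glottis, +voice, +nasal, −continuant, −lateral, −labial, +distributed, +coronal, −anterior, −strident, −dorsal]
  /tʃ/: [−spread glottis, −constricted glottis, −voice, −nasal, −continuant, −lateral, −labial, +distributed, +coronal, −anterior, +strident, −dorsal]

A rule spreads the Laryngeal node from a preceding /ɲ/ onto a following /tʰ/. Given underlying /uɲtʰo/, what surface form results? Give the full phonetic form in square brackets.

[uɲdo]

Laryngeal immediately or transitively dominates [spread glottis], [constricted glottis], [voice].
The target acquires /ɲ/'s values for everything under Laryngeal — [−spread glottis], [−constricted glottis], [+voice] — while keeping its own [nasal], [continuant], [lateral], ….
The resulting bundle matches /d/ in the inventory; substituting it for /tʰ/ gives [uɲdo].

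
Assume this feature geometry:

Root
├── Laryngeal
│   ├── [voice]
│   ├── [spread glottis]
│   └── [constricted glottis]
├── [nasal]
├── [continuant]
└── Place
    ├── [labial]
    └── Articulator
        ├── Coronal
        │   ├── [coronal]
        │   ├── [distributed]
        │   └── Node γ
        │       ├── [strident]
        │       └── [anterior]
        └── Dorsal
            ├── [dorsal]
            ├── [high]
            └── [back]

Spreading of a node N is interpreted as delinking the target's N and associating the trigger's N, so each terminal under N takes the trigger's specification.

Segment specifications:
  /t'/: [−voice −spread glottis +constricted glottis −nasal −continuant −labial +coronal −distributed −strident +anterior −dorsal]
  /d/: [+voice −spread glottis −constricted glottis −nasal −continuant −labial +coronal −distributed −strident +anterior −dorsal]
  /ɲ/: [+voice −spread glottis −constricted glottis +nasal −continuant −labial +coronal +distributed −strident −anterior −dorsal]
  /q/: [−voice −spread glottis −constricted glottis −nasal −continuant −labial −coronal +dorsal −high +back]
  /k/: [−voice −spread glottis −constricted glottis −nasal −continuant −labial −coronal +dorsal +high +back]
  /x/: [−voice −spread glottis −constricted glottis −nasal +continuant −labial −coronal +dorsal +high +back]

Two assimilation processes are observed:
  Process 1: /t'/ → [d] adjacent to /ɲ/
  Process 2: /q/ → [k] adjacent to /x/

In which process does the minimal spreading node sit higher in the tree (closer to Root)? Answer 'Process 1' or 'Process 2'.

Process 1 alters [voice], [constricted glottis]; the lowest common ancestor is Laryngeal (depth 1 from Root).
Process 2: the feature that changes is [high]; the minimal node is [high] (depth 4).
Laryngeal (depth 1) sits above [high] (depth 4), making Process 1 the one with the higher spreading node.

Process 1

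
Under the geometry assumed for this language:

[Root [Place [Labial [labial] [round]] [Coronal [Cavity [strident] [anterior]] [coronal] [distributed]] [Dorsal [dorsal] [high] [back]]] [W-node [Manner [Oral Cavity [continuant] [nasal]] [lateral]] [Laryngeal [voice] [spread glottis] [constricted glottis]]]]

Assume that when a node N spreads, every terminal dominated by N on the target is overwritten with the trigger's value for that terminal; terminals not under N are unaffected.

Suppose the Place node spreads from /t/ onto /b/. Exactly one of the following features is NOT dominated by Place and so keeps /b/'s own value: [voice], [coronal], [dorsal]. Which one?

[voice]

Place dominates exactly [labial], [round], [strident], [anterior], [coronal], [distributed], [dorsal], [high], [back].
[coronal], [dorsal] all lie under Place, so they are overwritten when Place spreads.
[voice] is not within the Place subtree (it hangs from Laryngeal), so /b/'s [voice] value survives.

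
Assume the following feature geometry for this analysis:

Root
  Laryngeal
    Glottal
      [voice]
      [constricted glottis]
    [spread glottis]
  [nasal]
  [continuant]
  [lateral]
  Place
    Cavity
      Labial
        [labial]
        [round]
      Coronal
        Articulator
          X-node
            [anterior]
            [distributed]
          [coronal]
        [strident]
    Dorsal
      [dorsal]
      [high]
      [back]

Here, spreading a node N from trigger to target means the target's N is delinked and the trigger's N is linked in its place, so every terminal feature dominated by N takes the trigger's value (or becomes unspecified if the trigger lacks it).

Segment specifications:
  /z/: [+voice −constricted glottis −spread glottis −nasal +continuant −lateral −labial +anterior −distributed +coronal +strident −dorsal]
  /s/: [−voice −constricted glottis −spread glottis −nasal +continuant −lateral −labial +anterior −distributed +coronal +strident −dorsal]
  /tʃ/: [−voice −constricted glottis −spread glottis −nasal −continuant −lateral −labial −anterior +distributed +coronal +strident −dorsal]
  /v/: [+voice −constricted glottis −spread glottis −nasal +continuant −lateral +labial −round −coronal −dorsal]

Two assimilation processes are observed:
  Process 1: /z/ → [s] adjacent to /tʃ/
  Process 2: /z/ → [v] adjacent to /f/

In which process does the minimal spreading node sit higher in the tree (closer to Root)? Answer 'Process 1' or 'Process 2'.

Process 2

Process 1: the feature that changes is [voice]; the minimal node is [voice] (depth 3).
In Process 2, [labial], [round], [coronal], [anterior], [distributed], [strident] change, so the minimal spreading node is Cavity at depth 2.
Depth 2 < depth 3; Process 2 involves the structurally higher constituent Cavity.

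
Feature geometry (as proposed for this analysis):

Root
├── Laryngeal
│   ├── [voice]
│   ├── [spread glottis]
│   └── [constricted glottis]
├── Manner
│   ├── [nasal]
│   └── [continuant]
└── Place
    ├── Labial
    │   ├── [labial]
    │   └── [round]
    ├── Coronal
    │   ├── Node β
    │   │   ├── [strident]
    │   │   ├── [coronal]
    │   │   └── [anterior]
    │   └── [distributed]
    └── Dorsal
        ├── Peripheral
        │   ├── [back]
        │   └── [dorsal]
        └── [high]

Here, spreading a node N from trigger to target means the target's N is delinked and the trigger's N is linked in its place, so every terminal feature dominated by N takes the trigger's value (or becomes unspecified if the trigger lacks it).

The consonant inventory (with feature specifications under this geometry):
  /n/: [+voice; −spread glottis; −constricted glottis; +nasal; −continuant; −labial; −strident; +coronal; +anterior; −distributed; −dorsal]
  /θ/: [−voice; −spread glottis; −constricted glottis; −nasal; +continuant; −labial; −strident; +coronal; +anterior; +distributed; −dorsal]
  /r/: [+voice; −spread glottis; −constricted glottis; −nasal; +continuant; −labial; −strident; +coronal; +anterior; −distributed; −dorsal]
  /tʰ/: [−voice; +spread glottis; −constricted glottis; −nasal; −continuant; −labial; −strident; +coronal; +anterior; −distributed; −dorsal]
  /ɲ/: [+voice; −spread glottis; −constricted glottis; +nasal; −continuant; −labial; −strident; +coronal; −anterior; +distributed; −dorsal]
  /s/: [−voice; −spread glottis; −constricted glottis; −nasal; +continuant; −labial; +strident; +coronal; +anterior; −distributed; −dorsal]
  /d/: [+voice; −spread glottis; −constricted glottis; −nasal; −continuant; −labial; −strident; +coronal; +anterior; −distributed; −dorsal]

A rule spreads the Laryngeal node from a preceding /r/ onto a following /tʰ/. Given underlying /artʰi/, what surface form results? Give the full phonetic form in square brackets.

[ardi]

Terminals under Laryngeal in this geometry: [voice], [spread glottis], [constricted glottis].
The target acquires /r/'s values for everything under Laryngeal — [+voice], [−spread glottis], [−constricted glottis] — while keeping its own [nasal], [continuant], [labial], ….
The resulting bundle matches /d/ in the inventory; substituting it for /tʰ/ gives [ardi].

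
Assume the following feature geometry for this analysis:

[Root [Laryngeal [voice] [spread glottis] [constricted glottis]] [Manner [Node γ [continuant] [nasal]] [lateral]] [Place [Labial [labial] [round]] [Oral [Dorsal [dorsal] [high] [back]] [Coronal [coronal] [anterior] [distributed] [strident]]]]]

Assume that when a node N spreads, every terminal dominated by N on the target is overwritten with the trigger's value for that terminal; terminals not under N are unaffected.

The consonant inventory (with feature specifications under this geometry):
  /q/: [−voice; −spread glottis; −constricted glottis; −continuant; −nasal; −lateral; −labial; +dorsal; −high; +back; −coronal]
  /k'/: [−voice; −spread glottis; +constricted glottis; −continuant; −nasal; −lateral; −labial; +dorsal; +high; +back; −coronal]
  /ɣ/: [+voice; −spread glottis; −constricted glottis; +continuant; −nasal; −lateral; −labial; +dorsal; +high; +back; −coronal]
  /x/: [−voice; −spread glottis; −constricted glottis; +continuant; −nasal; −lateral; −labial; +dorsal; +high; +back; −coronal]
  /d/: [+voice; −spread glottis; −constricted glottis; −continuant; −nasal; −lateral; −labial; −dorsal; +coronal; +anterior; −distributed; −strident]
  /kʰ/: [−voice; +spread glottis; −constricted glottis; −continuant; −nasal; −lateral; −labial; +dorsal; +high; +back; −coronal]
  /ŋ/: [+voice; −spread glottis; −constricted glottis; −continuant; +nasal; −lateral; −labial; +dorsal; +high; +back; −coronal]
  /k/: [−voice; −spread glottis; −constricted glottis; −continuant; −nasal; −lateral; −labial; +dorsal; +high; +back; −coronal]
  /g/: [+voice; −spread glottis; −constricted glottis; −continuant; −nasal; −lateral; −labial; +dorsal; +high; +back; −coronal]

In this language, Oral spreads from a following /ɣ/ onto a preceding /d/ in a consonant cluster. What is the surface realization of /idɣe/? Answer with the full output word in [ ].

[igɣe]

The Oral node dominates the terminals [dorsal], [high], [back], [coronal], [anterior], [distributed], [strident].
The target acquires /ɣ/'s values for everything under Oral — [+dorsal], [+high], [+back], [−coronal] — while keeping its own [voice], [spread glottis], [constricted glottis], ….
Among the inventory, only /g/ has exactly this specification, giving the surface form [igɣe].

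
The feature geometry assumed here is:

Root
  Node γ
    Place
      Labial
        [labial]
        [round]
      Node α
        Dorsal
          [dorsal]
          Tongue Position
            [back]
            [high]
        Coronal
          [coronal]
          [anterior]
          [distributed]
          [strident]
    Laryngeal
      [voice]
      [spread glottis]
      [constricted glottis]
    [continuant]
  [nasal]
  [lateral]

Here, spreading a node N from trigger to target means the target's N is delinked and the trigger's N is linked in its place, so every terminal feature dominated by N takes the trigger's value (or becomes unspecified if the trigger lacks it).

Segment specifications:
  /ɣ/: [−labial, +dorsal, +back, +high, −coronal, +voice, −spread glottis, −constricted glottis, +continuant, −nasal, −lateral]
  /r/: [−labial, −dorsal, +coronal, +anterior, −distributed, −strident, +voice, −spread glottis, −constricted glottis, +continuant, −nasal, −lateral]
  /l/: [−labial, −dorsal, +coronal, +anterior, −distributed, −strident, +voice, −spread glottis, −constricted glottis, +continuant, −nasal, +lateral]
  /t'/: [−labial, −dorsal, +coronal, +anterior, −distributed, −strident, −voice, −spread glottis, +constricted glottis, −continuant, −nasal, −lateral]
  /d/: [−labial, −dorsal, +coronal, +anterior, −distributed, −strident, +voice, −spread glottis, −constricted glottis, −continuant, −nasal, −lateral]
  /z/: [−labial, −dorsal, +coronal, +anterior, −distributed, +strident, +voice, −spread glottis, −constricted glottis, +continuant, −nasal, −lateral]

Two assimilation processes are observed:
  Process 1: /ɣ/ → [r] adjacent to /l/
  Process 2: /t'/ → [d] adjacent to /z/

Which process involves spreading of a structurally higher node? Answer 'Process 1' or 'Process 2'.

Process 2

Process 1 alters [coronal], [anterior], [distributed], [strident], [dorsal], [high], [back]; the lowest common ancestor is Node α (depth 3 from Root).
Process 2: the features that change are [voice], [constricted glottis]; the minimal node is Laryngeal (depth 2).
Depth 2 < depth 3; Process 2 involves the structurally higher constituent Laryngeal.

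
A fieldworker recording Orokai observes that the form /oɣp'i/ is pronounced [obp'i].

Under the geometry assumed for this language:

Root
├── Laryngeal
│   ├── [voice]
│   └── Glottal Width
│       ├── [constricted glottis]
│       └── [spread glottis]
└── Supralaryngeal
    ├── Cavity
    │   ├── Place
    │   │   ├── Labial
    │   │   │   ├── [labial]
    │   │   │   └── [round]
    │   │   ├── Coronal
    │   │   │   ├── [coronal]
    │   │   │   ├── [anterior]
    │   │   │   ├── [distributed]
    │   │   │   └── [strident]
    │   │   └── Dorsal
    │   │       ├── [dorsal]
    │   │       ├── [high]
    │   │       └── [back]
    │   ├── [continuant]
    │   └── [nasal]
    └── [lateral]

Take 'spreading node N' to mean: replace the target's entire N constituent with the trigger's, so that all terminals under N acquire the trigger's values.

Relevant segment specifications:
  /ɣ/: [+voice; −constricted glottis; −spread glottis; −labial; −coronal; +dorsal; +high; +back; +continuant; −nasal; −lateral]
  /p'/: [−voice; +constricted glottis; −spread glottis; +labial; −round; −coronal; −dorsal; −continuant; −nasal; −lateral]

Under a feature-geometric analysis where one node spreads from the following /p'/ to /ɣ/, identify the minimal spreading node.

Comparing /ɣ/ with its surface form [b], the features that change are [continuant], [labial], [round], [dorsal], [high], [back].
The smallest constituent containing every changed terminal is Cavity — each of its daughters lacks at least one of the affected features.
Delinking /ɣ/'s Cavity and associating /p'/'s Cavity gives precisely the feature bundle of [b].
Features on which the two segments disagree outside Cavity, such as [voice], [constricted glottis], are unchanged — nothing dominating them spread, and Cavity is the minimal sufficient constituent.

Cavity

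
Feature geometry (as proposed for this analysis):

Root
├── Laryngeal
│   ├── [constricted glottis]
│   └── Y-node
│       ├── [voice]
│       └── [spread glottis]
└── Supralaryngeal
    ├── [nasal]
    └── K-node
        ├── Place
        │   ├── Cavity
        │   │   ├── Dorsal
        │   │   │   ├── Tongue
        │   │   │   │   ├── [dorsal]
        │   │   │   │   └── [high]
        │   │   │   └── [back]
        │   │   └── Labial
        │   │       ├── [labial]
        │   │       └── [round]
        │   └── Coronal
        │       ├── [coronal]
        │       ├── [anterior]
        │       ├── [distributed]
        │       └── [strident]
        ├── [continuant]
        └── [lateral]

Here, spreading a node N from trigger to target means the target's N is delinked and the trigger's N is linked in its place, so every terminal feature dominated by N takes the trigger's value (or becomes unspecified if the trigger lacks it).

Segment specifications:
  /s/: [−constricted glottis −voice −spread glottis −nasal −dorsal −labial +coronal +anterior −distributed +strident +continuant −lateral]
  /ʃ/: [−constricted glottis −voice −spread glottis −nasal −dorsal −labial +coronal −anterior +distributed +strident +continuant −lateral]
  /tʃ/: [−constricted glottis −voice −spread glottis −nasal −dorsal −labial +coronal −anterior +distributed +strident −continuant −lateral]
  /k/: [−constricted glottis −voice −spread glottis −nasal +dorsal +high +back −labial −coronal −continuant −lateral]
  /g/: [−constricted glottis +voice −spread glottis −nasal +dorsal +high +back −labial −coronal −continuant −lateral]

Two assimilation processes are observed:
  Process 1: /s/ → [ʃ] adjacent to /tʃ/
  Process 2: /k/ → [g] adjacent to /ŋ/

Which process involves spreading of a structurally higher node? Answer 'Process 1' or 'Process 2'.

Process 1: the features that change are [anterior], [distributed]; the minimal node is Coronal (depth 4).
In Process 2, [voice] changes, so the minimal spreading node is [voice] at depth 3.
[voice] (depth 3) sits above Coronal (depth 4), making Process 2 the one with the higher spreading node.

Process 2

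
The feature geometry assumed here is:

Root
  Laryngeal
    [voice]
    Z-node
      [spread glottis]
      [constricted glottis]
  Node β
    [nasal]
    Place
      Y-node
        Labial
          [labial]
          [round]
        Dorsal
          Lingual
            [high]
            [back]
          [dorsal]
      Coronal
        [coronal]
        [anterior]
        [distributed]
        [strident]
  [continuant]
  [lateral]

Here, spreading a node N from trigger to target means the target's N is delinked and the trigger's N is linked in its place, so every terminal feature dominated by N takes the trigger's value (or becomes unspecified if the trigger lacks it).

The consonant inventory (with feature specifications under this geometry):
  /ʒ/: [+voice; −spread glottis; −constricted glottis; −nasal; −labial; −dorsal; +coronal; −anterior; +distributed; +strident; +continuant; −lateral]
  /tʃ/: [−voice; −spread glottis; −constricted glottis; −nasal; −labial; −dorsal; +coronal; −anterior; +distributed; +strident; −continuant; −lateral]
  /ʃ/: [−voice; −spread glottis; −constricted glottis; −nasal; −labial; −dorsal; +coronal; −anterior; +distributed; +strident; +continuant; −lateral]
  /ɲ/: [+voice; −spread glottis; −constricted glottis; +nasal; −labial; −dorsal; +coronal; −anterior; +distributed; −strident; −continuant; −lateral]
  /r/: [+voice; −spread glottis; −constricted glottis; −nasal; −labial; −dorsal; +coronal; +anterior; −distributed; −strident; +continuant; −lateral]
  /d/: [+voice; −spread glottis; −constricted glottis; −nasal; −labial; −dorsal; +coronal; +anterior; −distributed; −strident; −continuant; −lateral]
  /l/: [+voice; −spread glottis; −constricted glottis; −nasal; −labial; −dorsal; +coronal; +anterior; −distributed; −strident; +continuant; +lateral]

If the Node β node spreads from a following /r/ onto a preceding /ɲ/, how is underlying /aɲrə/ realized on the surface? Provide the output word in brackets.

Node β immediately or transitively dominates [nasal], [labial], [round], [high], [back], [dorsal], [coronal], [anterior], [distributed], [strident].
After delinking /ɲ/'s Node β and linking /r/'s, the affected terminals become [−nasal], [−labial], [−dorsal], [+coronal], [+anterior], [−distributed], [−strident]; [voice], [spread glottis], [constricted glottis], … (outside Node β) are retained from /ɲ/.
This feature bundle is that of [d], so /aɲrə/ surfaces as [adrə].

[adrə]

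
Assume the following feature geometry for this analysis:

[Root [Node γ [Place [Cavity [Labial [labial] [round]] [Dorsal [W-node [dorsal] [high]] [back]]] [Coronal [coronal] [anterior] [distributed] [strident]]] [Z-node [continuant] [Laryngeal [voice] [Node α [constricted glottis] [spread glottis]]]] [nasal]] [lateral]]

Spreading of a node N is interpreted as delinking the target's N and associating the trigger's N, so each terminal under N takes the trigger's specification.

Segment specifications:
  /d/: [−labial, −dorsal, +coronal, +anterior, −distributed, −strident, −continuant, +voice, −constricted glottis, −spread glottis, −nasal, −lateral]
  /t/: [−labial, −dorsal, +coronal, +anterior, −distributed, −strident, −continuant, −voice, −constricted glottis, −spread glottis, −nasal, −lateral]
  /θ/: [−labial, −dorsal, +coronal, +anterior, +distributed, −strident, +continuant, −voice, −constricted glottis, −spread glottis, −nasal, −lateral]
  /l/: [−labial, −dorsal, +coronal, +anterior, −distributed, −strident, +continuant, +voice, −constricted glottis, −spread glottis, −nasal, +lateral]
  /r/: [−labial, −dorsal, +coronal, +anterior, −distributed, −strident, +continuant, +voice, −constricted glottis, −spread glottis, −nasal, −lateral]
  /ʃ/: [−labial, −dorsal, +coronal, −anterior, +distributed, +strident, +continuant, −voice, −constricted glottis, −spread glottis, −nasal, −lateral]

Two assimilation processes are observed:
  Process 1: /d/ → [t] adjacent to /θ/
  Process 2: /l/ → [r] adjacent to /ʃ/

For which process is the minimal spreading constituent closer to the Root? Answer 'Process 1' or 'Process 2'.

Process 2

Process 1: the feature that changes is [voice]; the minimal node is [voice] (depth 4).
Process 2: the feature that changes is [lateral]; the minimal node is [lateral] (depth 1).
[lateral] (depth 1) sits above [voice] (depth 4), making Process 2 the one with the higher spreading node.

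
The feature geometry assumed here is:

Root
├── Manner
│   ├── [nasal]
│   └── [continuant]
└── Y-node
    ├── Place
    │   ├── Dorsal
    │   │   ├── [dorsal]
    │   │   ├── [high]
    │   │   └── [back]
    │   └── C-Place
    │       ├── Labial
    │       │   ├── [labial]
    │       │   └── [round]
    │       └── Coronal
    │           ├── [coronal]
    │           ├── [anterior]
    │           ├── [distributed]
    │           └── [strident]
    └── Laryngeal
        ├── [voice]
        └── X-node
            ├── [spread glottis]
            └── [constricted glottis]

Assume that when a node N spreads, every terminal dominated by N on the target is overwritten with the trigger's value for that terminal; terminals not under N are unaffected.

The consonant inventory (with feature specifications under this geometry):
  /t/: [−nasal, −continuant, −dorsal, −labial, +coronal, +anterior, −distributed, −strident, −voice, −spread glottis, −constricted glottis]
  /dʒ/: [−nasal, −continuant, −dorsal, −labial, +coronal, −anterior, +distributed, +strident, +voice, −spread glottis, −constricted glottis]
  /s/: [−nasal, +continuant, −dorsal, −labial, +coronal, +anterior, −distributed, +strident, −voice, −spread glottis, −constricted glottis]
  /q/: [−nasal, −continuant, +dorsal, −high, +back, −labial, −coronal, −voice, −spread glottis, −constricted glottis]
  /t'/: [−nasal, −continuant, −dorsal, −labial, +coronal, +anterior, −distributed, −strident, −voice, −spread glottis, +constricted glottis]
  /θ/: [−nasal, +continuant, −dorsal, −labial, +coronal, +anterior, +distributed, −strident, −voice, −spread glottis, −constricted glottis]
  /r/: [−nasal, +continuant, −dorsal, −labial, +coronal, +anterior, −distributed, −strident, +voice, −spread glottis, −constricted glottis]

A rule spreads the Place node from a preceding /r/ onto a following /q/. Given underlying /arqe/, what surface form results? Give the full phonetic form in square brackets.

[arte]

The Place node dominates the terminals [dorsal], [high], [back], [labial], [round], [coronal], [anterior], [distributed], [strident].
After delinking /q/'s Place and linking /r/'s, the affected terminals become [−dorsal], [−labial], [+coronal], [+anterior], [−distributed], [−strident]; [nasal], [continuant], [voice], … (outside Place) are retained from /q/.
The resulting bundle matches /t/ in the inventory; substituting it for /q/ gives [arte].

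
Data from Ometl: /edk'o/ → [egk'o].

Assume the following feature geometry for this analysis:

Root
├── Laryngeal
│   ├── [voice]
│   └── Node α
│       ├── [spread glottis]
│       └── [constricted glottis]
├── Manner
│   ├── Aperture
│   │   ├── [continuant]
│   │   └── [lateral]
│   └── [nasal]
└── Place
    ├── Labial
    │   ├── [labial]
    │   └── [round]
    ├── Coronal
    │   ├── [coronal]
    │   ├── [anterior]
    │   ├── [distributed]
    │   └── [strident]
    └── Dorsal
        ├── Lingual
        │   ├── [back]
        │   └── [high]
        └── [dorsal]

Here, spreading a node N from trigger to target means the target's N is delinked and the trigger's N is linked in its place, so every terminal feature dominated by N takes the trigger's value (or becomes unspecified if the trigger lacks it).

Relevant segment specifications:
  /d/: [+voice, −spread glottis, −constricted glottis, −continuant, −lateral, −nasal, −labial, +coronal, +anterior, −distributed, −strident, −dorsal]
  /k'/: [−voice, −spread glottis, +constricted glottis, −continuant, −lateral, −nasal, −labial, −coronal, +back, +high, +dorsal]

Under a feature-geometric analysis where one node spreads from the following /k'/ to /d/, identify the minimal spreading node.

Comparing /d/ with its surface form [g], the features that change are [coronal], [anterior], [distributed], [strident], [dorsal], [high], [back].
In this geometry the lowest node dominating all of them is Place: every daughter of Place dominates only a proper subset, so no lower node suffices.
Delinking /d/'s Place and associating /k'/'s Place gives precisely the feature bundle of [g].
Since [voice], [constricted glottis] are preserved even though /k'/ disagrees there, no node above Place spread.

Place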